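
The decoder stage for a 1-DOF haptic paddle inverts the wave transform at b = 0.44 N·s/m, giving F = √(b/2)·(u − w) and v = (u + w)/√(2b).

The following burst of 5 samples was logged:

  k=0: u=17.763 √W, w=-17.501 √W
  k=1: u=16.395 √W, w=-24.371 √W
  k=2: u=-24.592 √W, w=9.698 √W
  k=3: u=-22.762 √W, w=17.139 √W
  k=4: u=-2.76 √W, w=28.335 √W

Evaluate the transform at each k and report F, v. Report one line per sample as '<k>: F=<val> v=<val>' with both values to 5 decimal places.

0: F=16.54028 v=0.27929
1: F=19.12095 v=-8.50244
2: F=-16.08344 v=-15.87706
3: F=-18.71523 v=-5.99414
4: F=-14.58485 v=27.26304

k=0: u−w=35.26400, u+w=0.26200; √(b/2)=0.46904, √(2b)=0.93808; F=0.46904×35.264=16.54028, v=0.26200/0.93808=0.27929
k=1: u−w=40.76600, u+w=-7.97600; √(b/2)=0.46904, √(2b)=0.93808; F=0.46904×40.766=19.12095, v=-7.97600/0.93808=-8.50244
k=2: u−w=-34.29000, u+w=-14.89400; √(b/2)=0.46904, √(2b)=0.93808; F=0.46904×(-34.29)=-16.08344, v=-14.89400/0.93808=-15.87706
k=3: u−w=-39.90100, u+w=-5.62300; √(b/2)=0.46904, √(2b)=0.93808; F=0.46904×(-39.901)=-18.71523, v=-5.62300/0.93808=-5.99414
k=4: u−w=-31.09500, u+w=25.57500; √(b/2)=0.46904, √(2b)=0.93808; F=0.46904×(-31.095)=-14.58485, v=25.57500/0.93808=27.26304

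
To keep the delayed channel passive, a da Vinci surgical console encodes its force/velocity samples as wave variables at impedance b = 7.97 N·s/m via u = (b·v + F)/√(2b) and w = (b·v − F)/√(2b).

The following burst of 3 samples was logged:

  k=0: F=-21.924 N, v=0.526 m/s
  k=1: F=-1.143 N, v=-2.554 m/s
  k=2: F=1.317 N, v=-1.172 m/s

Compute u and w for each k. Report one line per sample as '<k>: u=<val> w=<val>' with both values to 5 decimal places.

k=0: b·v=7.97×0.526=4.19222; √(2b)=3.99249; u=(4.19222+(-21.924))/3.99249=-4.44128, w=(4.19222−(-21.924))/3.99249=6.54133
k=1: b·v=7.97×(-2.554)=-20.35538; √(2b)=3.99249; u=(-20.35538+(-1.143))/3.99249=-5.38470, w=(-20.35538−(-1.143))/3.99249=-4.81213
k=2: b·v=7.97×(-1.172)=-9.34084; √(2b)=3.99249; u=(-9.34084+1.317)/3.99249=-2.00973, w=(-9.34084−1.317)/3.99249=-2.66947

0: u=-4.44128 w=6.54133
1: u=-5.38470 w=-4.81213
2: u=-2.00973 w=-2.66947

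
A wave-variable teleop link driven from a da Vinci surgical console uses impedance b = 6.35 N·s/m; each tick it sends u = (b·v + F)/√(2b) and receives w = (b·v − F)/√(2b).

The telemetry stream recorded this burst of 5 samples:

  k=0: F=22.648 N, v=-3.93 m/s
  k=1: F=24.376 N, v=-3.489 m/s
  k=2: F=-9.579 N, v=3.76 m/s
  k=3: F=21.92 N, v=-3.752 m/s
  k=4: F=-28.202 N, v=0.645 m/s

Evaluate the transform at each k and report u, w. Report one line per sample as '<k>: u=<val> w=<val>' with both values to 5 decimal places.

k=0: b·v=6.35×(-3.93)=-24.95550; √(2b)=3.56371; u=(-24.95550+22.648)/3.56371=-0.64750, w=(-24.95550−22.648)/3.56371=-13.35786
k=1: b·v=6.35×(-3.489)=-22.15515; √(2b)=3.56371; u=(-22.15515+24.376)/3.56371=0.62319, w=(-22.15515−24.376)/3.56371=-13.05696
k=2: b·v=6.35×3.76=23.87600; √(2b)=3.56371; u=(23.87600+(-9.579))/3.56371=4.01183, w=(23.87600−(-9.579))/3.56371=9.38770
k=3: b·v=6.35×(-3.752)=-23.82520; √(2b)=3.56371; u=(-23.82520+21.92)/3.56371=-0.53461, w=(-23.82520−21.92)/3.56371=-12.83641
k=4: b·v=6.35×0.645=4.09575; √(2b)=3.56371; u=(4.09575+(-28.202))/3.56371=-6.76438, w=(4.09575−(-28.202))/3.56371=9.06297

0: u=-0.64750 w=-13.35786
1: u=0.62319 w=-13.05696
2: u=4.01183 w=9.38770
3: u=-0.53461 w=-12.83641
4: u=-6.76438 w=9.06297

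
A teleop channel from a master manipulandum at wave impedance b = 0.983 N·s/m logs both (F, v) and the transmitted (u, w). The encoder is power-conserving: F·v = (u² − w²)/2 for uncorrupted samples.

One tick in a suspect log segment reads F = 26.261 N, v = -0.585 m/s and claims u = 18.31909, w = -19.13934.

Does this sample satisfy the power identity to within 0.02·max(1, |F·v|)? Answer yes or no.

yes

F·v = 26.261×(-0.585) = -15.36268 W.
(u² − w²)/2 = (335.58906 − 366.31434)/2 = -15.36264 W.
|Δ| = 0.00005;  2% of max(1, |F·v|) = 0.30725.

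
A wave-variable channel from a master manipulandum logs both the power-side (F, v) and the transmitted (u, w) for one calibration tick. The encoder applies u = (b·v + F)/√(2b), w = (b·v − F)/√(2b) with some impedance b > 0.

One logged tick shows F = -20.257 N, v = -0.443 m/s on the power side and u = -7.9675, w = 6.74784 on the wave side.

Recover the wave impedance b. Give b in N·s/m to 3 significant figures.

b = 3.79 N·s/m

u + w = -1.21966;  u + w = √(2b)·v, so √(2b) = -1.21966/(-0.443) = 2.75318.
b = (√(2b))²/2 = 7.58002/2 = 3.79001.
(Check via u − w = 2F/√(2b): u − w = -14.71534, 2F/√(2b) = -14.71533.)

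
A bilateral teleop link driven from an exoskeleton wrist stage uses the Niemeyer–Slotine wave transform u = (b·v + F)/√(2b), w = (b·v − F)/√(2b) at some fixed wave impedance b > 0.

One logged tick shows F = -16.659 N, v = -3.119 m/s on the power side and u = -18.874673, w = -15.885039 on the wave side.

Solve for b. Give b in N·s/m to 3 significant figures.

b = 62.1 N·s/m

u + w = -34.759712;  u + w = √(2b)·v, so √(2b) = -34.759712/(-3.119) = 11.144505.
b = (√(2b))²/2 = 124.199998/2 = 62.099999.
(Check via u − w = 2F/√(2b): u − w = -2.989634, 2F/√(2b) = -2.989635.)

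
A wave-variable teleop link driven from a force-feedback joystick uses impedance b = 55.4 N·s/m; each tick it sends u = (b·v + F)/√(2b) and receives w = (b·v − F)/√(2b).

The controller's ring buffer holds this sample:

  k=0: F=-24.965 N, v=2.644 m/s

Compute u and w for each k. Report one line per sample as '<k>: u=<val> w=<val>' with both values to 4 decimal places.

k=0: b·v=55.4×2.644=146.4776; √(2b)=10.5262; u=(146.4776+(-24.965))/10.5262=11.5439, w=(146.4776−(-24.965))/10.5262=16.2873

0: u=11.5439 w=16.2873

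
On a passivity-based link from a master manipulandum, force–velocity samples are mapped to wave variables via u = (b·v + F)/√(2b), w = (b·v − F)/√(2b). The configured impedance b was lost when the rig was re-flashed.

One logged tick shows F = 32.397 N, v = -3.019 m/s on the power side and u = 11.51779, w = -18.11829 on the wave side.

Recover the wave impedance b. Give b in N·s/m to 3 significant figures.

u + w = -6.6005;  u + w = √(2b)·v, so √(2b) = -6.6005/(-3.019) = 2.1863.
b = (√(2b))²/2 = 4.7800/2 = 2.3900.
(Check via u − w = 2F/√(2b): u − w = 29.6361, 2F/√(2b) = 29.6361.)

b = 2.39 N·s/m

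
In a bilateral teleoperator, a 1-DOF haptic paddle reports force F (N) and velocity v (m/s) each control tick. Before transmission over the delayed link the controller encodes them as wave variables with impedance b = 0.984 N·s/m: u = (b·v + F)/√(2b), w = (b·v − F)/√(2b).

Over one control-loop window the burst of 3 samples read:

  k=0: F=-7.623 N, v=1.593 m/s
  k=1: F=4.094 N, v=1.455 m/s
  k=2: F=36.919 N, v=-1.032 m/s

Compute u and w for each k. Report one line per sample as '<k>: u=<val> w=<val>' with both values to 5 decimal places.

0: u=-4.31655 w=6.55130
1: u=3.93891 w=-1.89776
2: u=25.59319 w=-27.04093

k=0: b·v=0.984×1.593=1.56751; √(2b)=1.40285; u=(1.56751+(-7.623))/1.40285=-4.31655, w=(1.56751−(-7.623))/1.40285=6.55130
k=1: b·v=0.984×1.455=1.43172; √(2b)=1.40285; u=(1.43172+4.094)/1.40285=3.93891, w=(1.43172−4.094)/1.40285=-1.89776
k=2: b·v=0.984×(-1.032)=-1.01549; √(2b)=1.40285; u=(-1.01549+36.919)/1.40285=25.59319, w=(-1.01549−36.919)/1.40285=-27.04093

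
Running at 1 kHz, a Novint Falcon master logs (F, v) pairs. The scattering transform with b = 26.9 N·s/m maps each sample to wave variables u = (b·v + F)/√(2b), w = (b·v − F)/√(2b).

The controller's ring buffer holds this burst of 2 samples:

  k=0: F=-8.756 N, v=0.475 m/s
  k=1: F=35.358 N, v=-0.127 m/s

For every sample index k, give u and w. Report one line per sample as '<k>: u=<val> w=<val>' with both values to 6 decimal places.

k=0: b·v=26.9×0.475=12.777500; √(2b)=7.334848; u=(12.777500+(-8.756))/7.334848=0.548273, w=(12.777500−(-8.756))/7.334848=2.935780
k=1: b·v=26.9×(-0.127)=-3.416300; √(2b)=7.334848; u=(-3.416300+35.358)/7.334848=4.354787, w=(-3.416300−35.358)/7.334848=-5.286312

0: u=0.548273 w=2.935780
1: u=4.354787 w=-5.286312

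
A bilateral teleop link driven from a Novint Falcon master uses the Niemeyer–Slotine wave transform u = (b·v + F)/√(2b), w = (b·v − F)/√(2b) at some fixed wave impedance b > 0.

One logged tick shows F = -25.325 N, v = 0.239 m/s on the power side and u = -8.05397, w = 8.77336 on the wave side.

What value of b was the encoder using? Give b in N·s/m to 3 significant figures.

u + w = 0.71939;  u + w = √(2b)·v, so √(2b) = 0.71939/0.239 = 3.01000.
b = (√(2b))²/2 = 9.06010/2 = 4.53005.
(Check via u − w = 2F/√(2b): u − w = -16.82733, 2F/√(2b) = -16.82724.)

b = 4.53 N·s/m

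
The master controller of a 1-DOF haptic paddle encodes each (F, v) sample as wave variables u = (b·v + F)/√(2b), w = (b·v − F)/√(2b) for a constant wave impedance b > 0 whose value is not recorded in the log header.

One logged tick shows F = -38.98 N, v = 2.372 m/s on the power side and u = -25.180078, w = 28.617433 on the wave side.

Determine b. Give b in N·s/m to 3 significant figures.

b = 1.05 N·s/m

u + w = 3.437355;  u + w = √(2b)·v, so √(2b) = 3.437355/2.372 = 1.449138.
b = (√(2b))²/2 = 2.100001/2 = 1.050000.
(Check via u − w = 2F/√(2b): u − w = -53.797511, 2F/√(2b) = -53.797504.)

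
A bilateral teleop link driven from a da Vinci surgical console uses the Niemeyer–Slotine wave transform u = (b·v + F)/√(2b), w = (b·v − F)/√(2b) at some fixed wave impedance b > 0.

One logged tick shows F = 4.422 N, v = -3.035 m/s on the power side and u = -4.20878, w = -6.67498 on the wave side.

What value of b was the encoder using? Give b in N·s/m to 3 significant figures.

b = 6.43 N·s/m

u + w = -10.8838;  u + w = √(2b)·v, so √(2b) = -10.8838/(-3.035) = 3.5861.
b = (√(2b))²/2 = 12.8600/2 = 6.4300.
(Check via u − w = 2F/√(2b): u − w = 2.4662, 2F/√(2b) = 2.4662.)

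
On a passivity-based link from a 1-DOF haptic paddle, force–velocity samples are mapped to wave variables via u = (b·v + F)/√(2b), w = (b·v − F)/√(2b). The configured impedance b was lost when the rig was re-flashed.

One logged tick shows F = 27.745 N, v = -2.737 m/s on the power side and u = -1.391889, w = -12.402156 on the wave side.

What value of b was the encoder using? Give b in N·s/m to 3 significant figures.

u + w = -13.794045;  u + w = √(2b)·v, so √(2b) = -13.794045/(-2.737) = 5.039841.
b = (√(2b))²/2 = 25.399998/2 = 12.699999.
(Check via u − w = 2F/√(2b): u − w = 11.010267, 2F/√(2b) = 11.010268.)

b = 12.7 N·s/m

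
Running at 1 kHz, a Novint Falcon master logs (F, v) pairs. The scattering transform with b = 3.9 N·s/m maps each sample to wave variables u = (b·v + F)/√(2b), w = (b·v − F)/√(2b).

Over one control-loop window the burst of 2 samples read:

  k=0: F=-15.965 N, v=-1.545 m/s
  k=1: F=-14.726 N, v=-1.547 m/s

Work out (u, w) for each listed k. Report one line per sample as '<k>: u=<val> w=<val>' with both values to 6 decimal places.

0: u=-7.873862 w=3.558912
1: u=-7.433022 w=3.112486

k=0: b·v=3.9×(-1.545)=-6.025500; √(2b)=2.792848; u=(-6.025500+(-15.965))/2.792848=-7.873862, w=(-6.025500−(-15.965))/2.792848=3.558912
k=1: b·v=3.9×(-1.547)=-6.033300; √(2b)=2.792848; u=(-6.033300+(-14.726))/2.792848=-7.433022, w=(-6.033300−(-14.726))/2.792848=3.112486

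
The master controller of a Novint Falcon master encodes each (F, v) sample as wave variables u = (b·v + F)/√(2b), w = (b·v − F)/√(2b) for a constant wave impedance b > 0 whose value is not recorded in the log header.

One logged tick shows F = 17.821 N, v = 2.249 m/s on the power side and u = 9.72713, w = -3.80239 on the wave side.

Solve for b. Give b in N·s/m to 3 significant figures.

u + w = 5.9247;  u + w = √(2b)·v, so √(2b) = 5.9247/2.249 = 2.6344.
b = (√(2b))²/2 = 6.9400/2 = 3.4700.
(Check via u − w = 2F/√(2b): u − w = 13.5295, 2F/√(2b) = 13.5295.)

b = 3.47 N·s/m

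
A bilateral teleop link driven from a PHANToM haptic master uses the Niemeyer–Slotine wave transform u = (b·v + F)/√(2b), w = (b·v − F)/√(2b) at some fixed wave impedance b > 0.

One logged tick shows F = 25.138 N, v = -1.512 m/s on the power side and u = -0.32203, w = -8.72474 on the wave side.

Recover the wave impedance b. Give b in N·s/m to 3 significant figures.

u + w = -9.04677;  u + w = √(2b)·v, so √(2b) = -9.04677/(-1.512) = 5.98331.
b = (√(2b))²/2 = 35.80004/2 = 17.90002.
(Check via u − w = 2F/√(2b): u − w = 8.40271, 2F/√(2b) = 8.40270.)

b = 17.9 N·s/m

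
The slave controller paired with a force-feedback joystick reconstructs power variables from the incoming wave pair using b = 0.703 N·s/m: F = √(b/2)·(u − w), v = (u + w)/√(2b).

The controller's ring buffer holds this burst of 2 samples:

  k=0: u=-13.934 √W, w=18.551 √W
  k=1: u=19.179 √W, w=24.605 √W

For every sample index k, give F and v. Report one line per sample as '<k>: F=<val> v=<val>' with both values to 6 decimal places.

k=0: u−w=-32.485000, u+w=4.617000; √(b/2)=0.592874, √(2b)=1.185749; F=0.592874×(-32.485)=-19.259523, v=4.617000/1.185749=3.893742
k=1: u−w=-5.426000, u+w=43.784000; √(b/2)=0.592874, √(2b)=1.185749; F=0.592874×(-5.426)=-3.216936, v=43.784000/1.185749=36.925193

0: F=-19.259523 v=3.893742
1: F=-3.216936 v=36.925193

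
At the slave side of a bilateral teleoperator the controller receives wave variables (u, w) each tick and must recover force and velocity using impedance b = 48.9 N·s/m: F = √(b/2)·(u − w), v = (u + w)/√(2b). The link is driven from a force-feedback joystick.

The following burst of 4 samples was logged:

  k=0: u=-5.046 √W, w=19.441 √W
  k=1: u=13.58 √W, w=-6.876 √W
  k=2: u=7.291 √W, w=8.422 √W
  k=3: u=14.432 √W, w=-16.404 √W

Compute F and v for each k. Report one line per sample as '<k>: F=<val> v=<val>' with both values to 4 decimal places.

k=0: u−w=-24.4870, u+w=14.3950; √(b/2)=4.9447, √(2b)=9.8894; F=4.9447×(-24.487)=-121.0807, v=14.3950/9.8894=1.4556
k=1: u−w=20.4560, u+w=6.7040; √(b/2)=4.9447, √(2b)=9.8894; F=4.9447×20.456=101.1487, v=6.7040/9.8894=0.6779
k=2: u−w=-1.1310, u+w=15.7130; √(b/2)=4.9447, √(2b)=9.8894; F=4.9447×(-1.131)=-5.5924, v=15.7130/9.8894=1.5889
k=3: u−w=30.8360, u+w=-1.9720; √(b/2)=4.9447, √(2b)=9.8894; F=4.9447×30.836=152.4746, v=-1.9720/9.8894=-0.1994

0: F=-121.0807 v=1.4556
1: F=101.1487 v=0.6779
2: F=-5.5924 v=1.5889
3: F=152.4746 v=-0.1994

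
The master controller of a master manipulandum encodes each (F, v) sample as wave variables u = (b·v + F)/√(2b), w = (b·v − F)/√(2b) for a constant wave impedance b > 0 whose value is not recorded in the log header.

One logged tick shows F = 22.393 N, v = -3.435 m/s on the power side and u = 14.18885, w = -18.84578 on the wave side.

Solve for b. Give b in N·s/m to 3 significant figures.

u + w = -4.65693;  u + w = √(2b)·v, so √(2b) = -4.65693/(-3.435) = 1.35573.
b = (√(2b))²/2 = 1.83800/2 = 0.91900.
(Check via u − w = 2F/√(2b): u − w = 33.03463, 2F/√(2b) = 33.03462.)

b = 0.919 N·s/m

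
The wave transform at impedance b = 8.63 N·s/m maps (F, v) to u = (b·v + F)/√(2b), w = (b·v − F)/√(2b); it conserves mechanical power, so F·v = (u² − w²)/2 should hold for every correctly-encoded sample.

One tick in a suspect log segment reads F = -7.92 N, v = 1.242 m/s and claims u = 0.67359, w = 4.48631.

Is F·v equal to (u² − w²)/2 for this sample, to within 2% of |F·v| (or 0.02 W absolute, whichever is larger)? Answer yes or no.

F·v = (-7.92)×1.242 = -9.8366 W.
(u² − w²)/2 = (0.4537 − 20.1270)/2 = -9.8366 W.
|Δ| = 0.0000;  2% of max(1, |F·v|) = 0.1967.

yes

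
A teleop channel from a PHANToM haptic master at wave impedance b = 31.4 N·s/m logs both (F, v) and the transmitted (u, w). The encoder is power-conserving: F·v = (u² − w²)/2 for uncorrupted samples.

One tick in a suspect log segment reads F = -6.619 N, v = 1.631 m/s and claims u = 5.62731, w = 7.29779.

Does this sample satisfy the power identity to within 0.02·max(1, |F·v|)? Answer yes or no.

yes

F·v = (-6.619)×1.631 = -10.79559 W.
(u² − w²)/2 = (31.66662 − 53.25774)/2 = -10.79556 W.
|Δ| = 0.00003;  2% of max(1, |F·v|) = 0.21591.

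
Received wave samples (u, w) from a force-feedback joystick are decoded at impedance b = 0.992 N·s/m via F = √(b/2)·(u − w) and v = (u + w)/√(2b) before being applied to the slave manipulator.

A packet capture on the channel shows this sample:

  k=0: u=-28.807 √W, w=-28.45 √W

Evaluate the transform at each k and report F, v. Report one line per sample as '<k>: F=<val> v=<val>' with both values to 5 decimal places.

0: F=-0.25143 v=-40.64974

k=0: u−w=-0.35700, u+w=-57.25700; √(b/2)=0.70427, √(2b)=1.40855; F=0.70427×(-0.357)=-0.25143, v=-57.25700/1.40855=-40.64974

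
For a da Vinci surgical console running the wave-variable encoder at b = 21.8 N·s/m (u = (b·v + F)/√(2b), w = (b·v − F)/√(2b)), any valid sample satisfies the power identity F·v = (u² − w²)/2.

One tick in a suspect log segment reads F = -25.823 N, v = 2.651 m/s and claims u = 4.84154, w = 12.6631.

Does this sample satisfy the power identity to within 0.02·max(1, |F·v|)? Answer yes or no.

F·v = (-25.823)×2.651 = -68.4568 W.
(u² − w²)/2 = (23.4405 − 160.3541)/2 = -68.4568 W.
|Δ| = 0.0000;  2% of max(1, |F·v|) = 1.3691.

yes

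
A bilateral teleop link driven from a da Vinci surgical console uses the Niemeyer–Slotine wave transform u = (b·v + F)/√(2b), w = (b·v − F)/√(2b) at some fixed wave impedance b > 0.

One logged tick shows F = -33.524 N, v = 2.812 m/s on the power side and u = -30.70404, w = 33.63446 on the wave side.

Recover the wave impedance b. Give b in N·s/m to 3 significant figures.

b = 0.543 N·s/m

u + w = 2.9304;  u + w = √(2b)·v, so √(2b) = 2.9304/2.812 = 1.0421.
b = (√(2b))²/2 = 1.0860/2 = 0.5430.
(Check via u − w = 2F/√(2b): u − w = -64.3385, 2F/√(2b) = -64.3386.)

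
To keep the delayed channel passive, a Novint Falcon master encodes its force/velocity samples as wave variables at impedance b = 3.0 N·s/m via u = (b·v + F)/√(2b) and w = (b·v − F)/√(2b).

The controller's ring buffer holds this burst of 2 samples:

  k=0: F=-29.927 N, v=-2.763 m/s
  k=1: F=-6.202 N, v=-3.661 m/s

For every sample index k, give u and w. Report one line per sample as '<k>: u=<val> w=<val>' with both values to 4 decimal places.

k=0: b·v=3.0×(-2.763)=-8.2890; √(2b)=2.4495; u=(-8.2890+(-29.927))/2.4495=-15.6016, w=(-8.2890−(-29.927))/2.4495=8.8337
k=1: b·v=3.0×(-3.661)=-10.9830; √(2b)=2.4495; u=(-10.9830+(-6.202))/2.4495=-7.0157, w=(-10.9830−(-6.202))/2.4495=-1.9518

0: u=-15.6016 w=8.8337
1: u=-7.0157 w=-1.9518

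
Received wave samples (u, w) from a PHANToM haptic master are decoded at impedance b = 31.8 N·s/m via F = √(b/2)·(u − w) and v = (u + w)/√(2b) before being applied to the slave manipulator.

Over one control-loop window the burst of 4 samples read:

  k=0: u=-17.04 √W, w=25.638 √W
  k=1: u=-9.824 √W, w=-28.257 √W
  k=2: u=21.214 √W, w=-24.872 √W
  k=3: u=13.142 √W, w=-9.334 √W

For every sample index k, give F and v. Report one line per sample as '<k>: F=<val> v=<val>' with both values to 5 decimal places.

0: F=-170.17769 v=1.07812
1: F=73.50123 v=-4.77507
2: F=183.76702 v=-0.45869
3: F=89.62261 v=0.47749

k=0: u−w=-42.67800, u+w=8.59800; √(b/2)=3.98748, √(2b)=7.97496; F=3.98748×(-42.678)=-170.17769, v=8.59800/7.97496=1.07812
k=1: u−w=18.43300, u+w=-38.08100; √(b/2)=3.98748, √(2b)=7.97496; F=3.98748×18.433=73.50123, v=-38.08100/7.97496=-4.77507
k=2: u−w=46.08600, u+w=-3.65800; √(b/2)=3.98748, √(2b)=7.97496; F=3.98748×46.086=183.76702, v=-3.65800/7.97496=-0.45869
k=3: u−w=22.47600, u+w=3.80800; √(b/2)=3.98748, √(2b)=7.97496; F=3.98748×22.476=89.62261, v=3.80800/7.97496=0.47749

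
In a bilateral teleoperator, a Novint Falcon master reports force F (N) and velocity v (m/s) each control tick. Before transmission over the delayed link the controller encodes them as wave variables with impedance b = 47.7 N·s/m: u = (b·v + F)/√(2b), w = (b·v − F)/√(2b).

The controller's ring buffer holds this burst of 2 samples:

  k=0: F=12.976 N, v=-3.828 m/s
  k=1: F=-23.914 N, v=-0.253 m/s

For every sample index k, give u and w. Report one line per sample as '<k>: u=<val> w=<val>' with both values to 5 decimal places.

k=0: b·v=47.7×(-3.828)=-182.59560; √(2b)=9.76729; u=(-182.59560+12.976)/9.76729=-17.36608, w=(-182.59560−12.976)/9.76729=-20.02311
k=1: b·v=47.7×(-0.253)=-12.06810; √(2b)=9.76729; u=(-12.06810+(-23.914))/9.76729=-3.68394, w=(-12.06810−(-23.914))/9.76729=1.21281

0: u=-17.36608 w=-20.02311
1: u=-3.68394 w=1.21281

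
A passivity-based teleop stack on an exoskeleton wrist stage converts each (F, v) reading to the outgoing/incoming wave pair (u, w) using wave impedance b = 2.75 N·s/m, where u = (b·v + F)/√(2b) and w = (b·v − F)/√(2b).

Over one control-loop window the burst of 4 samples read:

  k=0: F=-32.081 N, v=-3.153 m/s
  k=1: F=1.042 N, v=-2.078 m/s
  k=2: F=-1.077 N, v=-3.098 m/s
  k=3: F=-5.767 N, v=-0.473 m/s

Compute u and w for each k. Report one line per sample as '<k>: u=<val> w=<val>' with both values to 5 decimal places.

k=0: b·v=2.75×(-3.153)=-8.67075; √(2b)=2.34521; u=(-8.67075+(-32.081))/2.34521=-17.37660, w=(-8.67075−(-32.081))/2.34521=9.98216
k=1: b·v=2.75×(-2.078)=-5.71450; √(2b)=2.34521; u=(-5.71450+1.042)/2.34521=-1.99236, w=(-5.71450−1.042)/2.34521=-2.88098
k=2: b·v=2.75×(-3.098)=-8.51950; √(2b)=2.34521; u=(-8.51950+(-1.077))/2.34521=-4.09196, w=(-8.51950−(-1.077))/2.34521=-3.17349
k=3: b·v=2.75×(-0.473)=-1.30075; √(2b)=2.34521; u=(-1.30075+(-5.767))/2.34521=-3.01370, w=(-1.30075−(-5.767))/2.34521=1.90442

0: u=-17.37660 w=9.98216
1: u=-1.99236 w=-2.88098
2: u=-4.09196 w=-3.17349
3: u=-3.01370 w=1.90442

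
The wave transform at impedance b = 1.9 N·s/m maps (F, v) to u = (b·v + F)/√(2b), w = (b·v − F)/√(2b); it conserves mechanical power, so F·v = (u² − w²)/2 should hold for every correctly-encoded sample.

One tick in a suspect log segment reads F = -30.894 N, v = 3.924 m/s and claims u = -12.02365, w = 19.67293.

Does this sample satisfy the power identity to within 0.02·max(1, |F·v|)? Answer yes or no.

yes

F·v = (-30.894)×3.924 = -121.2281 W.
(u² − w²)/2 = (144.5682 − 387.0242)/2 = -121.2280 W.
|Δ| = 0.0000;  2% of max(1, |F·v|) = 2.4246.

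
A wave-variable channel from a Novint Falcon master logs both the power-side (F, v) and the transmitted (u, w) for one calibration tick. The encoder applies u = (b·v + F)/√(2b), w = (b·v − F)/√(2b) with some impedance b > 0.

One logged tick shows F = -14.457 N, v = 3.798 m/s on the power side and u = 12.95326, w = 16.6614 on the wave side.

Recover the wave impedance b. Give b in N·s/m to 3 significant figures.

u + w = 29.6147;  u + w = √(2b)·v, so √(2b) = 29.6147/3.798 = 7.7974.
b = (√(2b))²/2 = 60.8000/2 = 30.4000.
(Check via u − w = 2F/√(2b): u − w = -3.7081, 2F/√(2b) = -3.7081.)

b = 30.4 N·s/m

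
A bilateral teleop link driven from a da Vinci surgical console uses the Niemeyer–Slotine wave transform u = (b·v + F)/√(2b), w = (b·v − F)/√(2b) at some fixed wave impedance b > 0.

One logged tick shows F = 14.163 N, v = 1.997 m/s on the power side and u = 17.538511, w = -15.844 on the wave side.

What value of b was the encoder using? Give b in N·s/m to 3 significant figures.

u + w = 1.694511;  u + w = √(2b)·v, so √(2b) = 1.694511/1.997 = 0.848528.
b = (√(2b))²/2 = 0.720000/2 = 0.360000.
(Check via u − w = 2F/√(2b): u − w = 33.382511, 2F/√(2b) = 33.382505.)

b = 0.36 N·s/m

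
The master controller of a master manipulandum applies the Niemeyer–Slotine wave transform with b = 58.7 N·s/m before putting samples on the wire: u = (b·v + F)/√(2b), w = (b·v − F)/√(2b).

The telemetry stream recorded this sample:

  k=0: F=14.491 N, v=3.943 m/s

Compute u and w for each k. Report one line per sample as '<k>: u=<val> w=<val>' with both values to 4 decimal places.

0: u=22.6989 w=20.0240

k=0: b·v=58.7×3.943=231.4541; √(2b)=10.8351; u=(231.4541+14.491)/10.8351=22.6989, w=(231.4541−14.491)/10.8351=20.0240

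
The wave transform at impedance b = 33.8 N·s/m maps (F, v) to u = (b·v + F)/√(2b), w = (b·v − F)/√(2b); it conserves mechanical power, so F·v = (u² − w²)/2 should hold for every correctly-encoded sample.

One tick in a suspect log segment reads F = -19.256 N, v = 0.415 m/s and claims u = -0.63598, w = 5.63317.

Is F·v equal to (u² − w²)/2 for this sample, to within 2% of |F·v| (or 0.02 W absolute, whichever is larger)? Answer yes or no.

F·v = (-19.256)×0.415 = -7.99124 W.
(u² − w²)/2 = (0.40447 − 31.73260)/2 = -15.66407 W.
|Δ| = 7.67283;  2% of max(1, |F·v|) = 0.15982.

no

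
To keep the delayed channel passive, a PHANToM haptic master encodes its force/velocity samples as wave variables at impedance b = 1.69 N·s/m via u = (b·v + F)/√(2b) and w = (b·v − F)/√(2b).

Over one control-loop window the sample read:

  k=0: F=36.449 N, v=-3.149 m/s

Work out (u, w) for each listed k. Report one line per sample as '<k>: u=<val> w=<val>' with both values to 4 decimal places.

k=0: b·v=1.69×(-3.149)=-5.3218; √(2b)=1.8385; u=(-5.3218+36.449)/1.8385=16.9310, w=(-5.3218−36.449)/1.8385=-22.7203

0: u=16.9310 w=-22.7203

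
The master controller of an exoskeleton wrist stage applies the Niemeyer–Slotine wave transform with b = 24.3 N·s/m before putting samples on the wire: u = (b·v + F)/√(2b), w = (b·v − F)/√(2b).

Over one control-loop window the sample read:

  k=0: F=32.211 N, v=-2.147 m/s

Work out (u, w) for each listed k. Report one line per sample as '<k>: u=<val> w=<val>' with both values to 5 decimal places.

k=0: b·v=24.3×(-2.147)=-52.17210; √(2b)=6.97137; u=(-52.17210+32.211)/6.97137=-2.86330, w=(-52.17210−32.211)/6.97137=-12.10423

0: u=-2.86330 w=-12.10423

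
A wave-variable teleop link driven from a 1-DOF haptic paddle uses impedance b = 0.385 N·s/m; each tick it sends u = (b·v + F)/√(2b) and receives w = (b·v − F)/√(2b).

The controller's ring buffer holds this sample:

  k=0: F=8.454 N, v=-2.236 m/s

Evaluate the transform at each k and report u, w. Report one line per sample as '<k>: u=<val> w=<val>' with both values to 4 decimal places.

0: u=8.6532 w=-10.6153

k=0: b·v=0.385×(-2.236)=-0.8609; √(2b)=0.8775; u=(-0.8609+8.454)/0.8775=8.6532, w=(-0.8609−8.454)/0.8775=-10.6153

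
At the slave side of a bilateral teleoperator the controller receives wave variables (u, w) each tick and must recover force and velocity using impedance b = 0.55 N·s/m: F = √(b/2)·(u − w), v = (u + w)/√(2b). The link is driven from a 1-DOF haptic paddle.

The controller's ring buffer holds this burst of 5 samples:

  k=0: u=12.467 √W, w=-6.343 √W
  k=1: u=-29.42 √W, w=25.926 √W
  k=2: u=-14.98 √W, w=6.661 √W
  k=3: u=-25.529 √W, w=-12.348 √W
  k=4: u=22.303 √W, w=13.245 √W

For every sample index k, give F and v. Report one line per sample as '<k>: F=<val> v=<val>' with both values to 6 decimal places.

k=0: u−w=18.810000, u+w=6.124000; √(b/2)=0.524404, √(2b)=1.048809; F=0.524404×18.81=9.864047, v=6.124000/1.048809=5.839005
k=1: u−w=-55.346000, u+w=-3.494000; √(b/2)=0.524404, √(2b)=1.048809; F=0.524404×(-55.346)=-29.023687, v=-3.494000/1.048809=-3.331398
k=2: u−w=-21.641000, u+w=-8.319000; √(b/2)=0.524404, √(2b)=1.048809; F=0.524404×(-21.641)=-11.348636, v=-8.319000/1.048809=-7.931855
k=3: u−w=-13.181000, u+w=-37.877000; √(b/2)=0.524404, √(2b)=1.048809; F=0.524404×(-13.181)=-6.912175, v=-37.877000/1.048809=-36.114302
k=4: u−w=9.058000, u+w=35.548000; √(b/2)=0.524404, √(2b)=1.048809; F=0.524404×9.058=4.750055, v=35.548000/1.048809=33.893688

0: F=9.864047 v=5.839005
1: F=-29.023687 v=-3.331398
2: F=-11.348636 v=-7.931855
3: F=-6.912175 v=-36.114302
4: F=4.750055 v=33.893688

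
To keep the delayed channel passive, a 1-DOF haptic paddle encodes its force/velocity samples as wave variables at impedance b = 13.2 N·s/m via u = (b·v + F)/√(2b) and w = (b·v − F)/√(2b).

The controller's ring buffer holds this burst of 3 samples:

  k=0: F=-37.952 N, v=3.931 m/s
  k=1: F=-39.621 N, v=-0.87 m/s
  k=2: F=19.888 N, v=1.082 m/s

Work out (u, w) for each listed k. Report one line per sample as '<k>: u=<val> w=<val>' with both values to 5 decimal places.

0: u=2.71252 w=17.48532
1: u=-9.94630 w=5.47616
2: u=6.65041 w=-1.09099

k=0: b·v=13.2×3.931=51.88920; √(2b)=5.13809; u=(51.88920+(-37.952))/5.13809=2.71252, w=(51.88920−(-37.952))/5.13809=17.48532
k=1: b·v=13.2×(-0.87)=-11.48400; √(2b)=5.13809; u=(-11.48400+(-39.621))/5.13809=-9.94630, w=(-11.48400−(-39.621))/5.13809=5.47616
k=2: b·v=13.2×1.082=14.28240; √(2b)=5.13809; u=(14.28240+19.888)/5.13809=6.65041, w=(14.28240−19.888)/5.13809=-1.09099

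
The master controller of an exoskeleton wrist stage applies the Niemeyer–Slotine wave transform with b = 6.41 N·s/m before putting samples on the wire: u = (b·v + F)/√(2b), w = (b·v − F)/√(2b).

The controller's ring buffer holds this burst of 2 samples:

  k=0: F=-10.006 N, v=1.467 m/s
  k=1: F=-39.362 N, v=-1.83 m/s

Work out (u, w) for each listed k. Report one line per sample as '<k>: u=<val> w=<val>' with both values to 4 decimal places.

k=0: b·v=6.41×1.467=9.4035; √(2b)=3.5805; u=(9.4035+(-10.006))/3.5805=-0.1683, w=(9.4035−(-10.006))/3.5805=5.4209
k=1: b·v=6.41×(-1.83)=-11.7303; √(2b)=3.5805; u=(-11.7303+(-39.362))/3.5805=-14.2696, w=(-11.7303−(-39.362))/3.5805=7.7173

0: u=-0.1683 w=5.4209
1: u=-14.2696 w=7.7173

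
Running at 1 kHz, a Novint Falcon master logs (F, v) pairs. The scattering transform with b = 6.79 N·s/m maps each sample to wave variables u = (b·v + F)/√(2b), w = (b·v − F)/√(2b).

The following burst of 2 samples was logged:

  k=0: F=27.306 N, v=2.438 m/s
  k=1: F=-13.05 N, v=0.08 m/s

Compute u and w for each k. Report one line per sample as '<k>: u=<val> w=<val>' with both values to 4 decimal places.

0: u=11.9020 w=-2.9177
1: u=-3.3939 w=3.6887

k=0: b·v=6.79×2.438=16.5540; √(2b)=3.6851; u=(16.5540+27.306)/3.6851=11.9020, w=(16.5540−27.306)/3.6851=-2.9177
k=1: b·v=6.79×0.08=0.5432; √(2b)=3.6851; u=(0.5432+(-13.05))/3.6851=-3.3939, w=(0.5432−(-13.05))/3.6851=3.6887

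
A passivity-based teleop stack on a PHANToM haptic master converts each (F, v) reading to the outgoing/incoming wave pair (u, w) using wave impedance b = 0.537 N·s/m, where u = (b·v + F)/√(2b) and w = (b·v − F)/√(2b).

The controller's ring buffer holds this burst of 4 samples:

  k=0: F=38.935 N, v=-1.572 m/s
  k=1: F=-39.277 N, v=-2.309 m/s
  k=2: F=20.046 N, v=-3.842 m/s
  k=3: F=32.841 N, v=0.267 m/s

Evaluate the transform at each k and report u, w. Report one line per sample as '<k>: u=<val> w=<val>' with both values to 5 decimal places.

k=0: b·v=0.537×(-1.572)=-0.84416; √(2b)=1.03634; u=(-0.84416+38.935)/1.03634=36.75516, w=(-0.84416−38.935)/1.03634=-38.38429
k=1: b·v=0.537×(-2.309)=-1.23993; √(2b)=1.03634; u=(-1.23993+(-39.277))/1.03634=-39.09619, w=(-1.23993−(-39.277))/1.03634=36.70328
k=2: b·v=0.537×(-3.842)=-2.06315; √(2b)=1.03634; u=(-2.06315+20.046)/1.03634=17.35227, w=(-2.06315−20.046)/1.03634=-21.33389
k=3: b·v=0.537×0.267=0.14338; √(2b)=1.03634; u=(0.14338+32.841)/1.03634=31.82777, w=(0.14338−32.841)/1.03634=-31.55106

0: u=36.75516 w=-38.38429
1: u=-39.09619 w=36.70328
2: u=17.35227 w=-21.33389
3: u=31.82777 w=-31.55106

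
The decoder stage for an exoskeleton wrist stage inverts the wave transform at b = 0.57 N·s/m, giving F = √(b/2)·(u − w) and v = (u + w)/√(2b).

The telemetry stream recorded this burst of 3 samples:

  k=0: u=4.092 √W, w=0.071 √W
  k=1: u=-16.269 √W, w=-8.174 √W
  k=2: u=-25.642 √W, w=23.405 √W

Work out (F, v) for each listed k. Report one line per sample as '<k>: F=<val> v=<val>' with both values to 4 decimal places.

0: F=2.1466 v=3.8990
1: F=-4.3215 v=-22.8930
2: F=-26.1839 v=-2.0951

k=0: u−w=4.0210, u+w=4.1630; √(b/2)=0.5339, √(2b)=1.0677; F=0.5339×4.021=2.1466, v=4.1630/1.0677=3.8990
k=1: u−w=-8.0950, u+w=-24.4430; √(b/2)=0.5339, √(2b)=1.0677; F=0.5339×(-8.095)=-4.3215, v=-24.4430/1.0677=-22.8930
k=2: u−w=-49.0470, u+w=-2.2370; √(b/2)=0.5339, √(2b)=1.0677; F=0.5339×(-49.047)=-26.1839, v=-2.2370/1.0677=-2.0951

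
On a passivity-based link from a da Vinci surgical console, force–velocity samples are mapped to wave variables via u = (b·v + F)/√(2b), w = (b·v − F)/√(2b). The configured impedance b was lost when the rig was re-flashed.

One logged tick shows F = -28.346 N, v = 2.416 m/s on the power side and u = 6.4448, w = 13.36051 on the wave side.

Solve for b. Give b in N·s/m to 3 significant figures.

b = 33.6 N·s/m

u + w = 19.80531;  u + w = √(2b)·v, so √(2b) = 19.80531/2.416 = 8.19756.
b = (√(2b))²/2 = 67.20002/2 = 33.60001.
(Check via u − w = 2F/√(2b): u − w = -6.91571, 2F/√(2b) = -6.91571.)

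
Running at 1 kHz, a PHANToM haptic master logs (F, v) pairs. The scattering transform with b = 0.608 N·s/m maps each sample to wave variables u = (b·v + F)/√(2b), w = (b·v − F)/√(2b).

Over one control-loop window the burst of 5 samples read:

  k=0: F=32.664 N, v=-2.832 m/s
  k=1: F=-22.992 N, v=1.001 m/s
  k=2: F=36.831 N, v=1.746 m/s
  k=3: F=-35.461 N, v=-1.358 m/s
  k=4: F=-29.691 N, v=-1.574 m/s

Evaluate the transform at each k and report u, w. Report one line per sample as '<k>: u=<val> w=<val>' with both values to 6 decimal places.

k=0: b·v=0.608×(-2.832)=-1.721856; √(2b)=1.102724; u=(-1.721856+32.664)/1.102724=28.059738, w=(-1.721856−32.664)/1.102724=-31.182652
k=1: b·v=0.608×1.001=0.608608; √(2b)=1.102724; u=(0.608608+(-22.992))/1.102724=-20.298274, w=(0.608608−(-22.992))/1.102724=21.402101
k=2: b·v=0.608×1.746=1.061568; √(2b)=1.102724; u=(1.061568+36.831)/1.102724=34.362698, w=(1.061568−36.831)/1.102724=-32.437342
k=3: b·v=0.608×(-1.358)=-0.825664; √(2b)=1.102724; u=(-0.825664+(-35.461))/1.102724=-32.906391, w=(-0.825664−(-35.461))/1.102724=31.408892
k=4: b·v=0.608×(-1.574)=-0.956992; √(2b)=1.102724; u=(-0.956992+(-29.691))/1.102724=-27.792988, w=(-0.956992−(-29.691))/1.102724=26.057300

0: u=28.059738 w=-31.182652
1: u=-20.298274 w=21.402101
2: u=34.362698 w=-32.437342
3: u=-32.906391 w=31.408892
4: u=-27.792988 w=26.057300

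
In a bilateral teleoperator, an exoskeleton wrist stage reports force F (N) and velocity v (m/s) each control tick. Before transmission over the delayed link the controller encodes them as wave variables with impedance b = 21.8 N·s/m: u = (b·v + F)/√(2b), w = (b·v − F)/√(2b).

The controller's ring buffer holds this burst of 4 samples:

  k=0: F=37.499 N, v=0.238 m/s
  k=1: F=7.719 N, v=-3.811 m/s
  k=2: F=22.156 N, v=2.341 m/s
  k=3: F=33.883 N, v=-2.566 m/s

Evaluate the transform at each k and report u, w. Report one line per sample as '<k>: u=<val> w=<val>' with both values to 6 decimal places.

k=0: b·v=21.8×0.238=5.188400; √(2b)=6.603030; u=(5.188400+37.499)/6.603030=6.464820, w=(5.188400−37.499)/6.603030=-4.893299
k=1: b·v=21.8×(-3.811)=-83.079800; √(2b)=6.603030; u=(-83.079800+7.719)/6.603030=-11.413064, w=(-83.079800−7.719)/6.603030=-13.751082
k=2: b·v=21.8×2.341=51.033800; √(2b)=6.603030; u=(51.033800+22.156)/6.603030=11.084276, w=(51.033800−22.156)/6.603030=4.373417
k=3: b·v=21.8×(-2.566)=-55.938800; √(2b)=6.603030; u=(-55.938800+33.883)/6.603030=-3.340255, w=(-55.938800−33.883)/6.603030=-13.603119

0: u=6.464820 w=-4.893299
1: u=-11.413064 w=-13.751082
2: u=11.084276 w=4.373417
3: u=-3.340255 w=-13.603119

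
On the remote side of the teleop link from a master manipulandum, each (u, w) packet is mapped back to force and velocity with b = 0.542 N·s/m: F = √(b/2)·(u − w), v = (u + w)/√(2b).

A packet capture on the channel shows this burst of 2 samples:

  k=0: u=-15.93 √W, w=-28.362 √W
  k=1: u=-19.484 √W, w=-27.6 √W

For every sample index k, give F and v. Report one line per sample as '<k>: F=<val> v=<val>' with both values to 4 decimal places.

k=0: u−w=12.4320, u+w=-44.2920; √(b/2)=0.5206, √(2b)=1.0412; F=0.5206×12.432=6.4718, v=-44.2920/1.0412=-42.5413
k=1: u−w=8.1160, u+w=-47.0840; √(b/2)=0.5206, √(2b)=1.0412; F=0.5206×8.116=4.2250, v=-47.0840/1.0412=-45.2229

0: F=6.4718 v=-42.5413
1: F=4.2250 v=-45.2229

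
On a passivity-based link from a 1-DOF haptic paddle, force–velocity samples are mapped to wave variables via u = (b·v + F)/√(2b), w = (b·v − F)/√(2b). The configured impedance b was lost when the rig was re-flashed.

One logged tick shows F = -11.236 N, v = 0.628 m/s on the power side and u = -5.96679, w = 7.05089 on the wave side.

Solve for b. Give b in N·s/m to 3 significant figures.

b = 1.49 N·s/m

u + w = 1.0841;  u + w = √(2b)·v, so √(2b) = 1.0841/0.628 = 1.7263.
b = (√(2b))²/2 = 2.9800/2 = 1.4900.
(Check via u − w = 2F/√(2b): u − w = -13.0177, 2F/√(2b) = -13.0176.)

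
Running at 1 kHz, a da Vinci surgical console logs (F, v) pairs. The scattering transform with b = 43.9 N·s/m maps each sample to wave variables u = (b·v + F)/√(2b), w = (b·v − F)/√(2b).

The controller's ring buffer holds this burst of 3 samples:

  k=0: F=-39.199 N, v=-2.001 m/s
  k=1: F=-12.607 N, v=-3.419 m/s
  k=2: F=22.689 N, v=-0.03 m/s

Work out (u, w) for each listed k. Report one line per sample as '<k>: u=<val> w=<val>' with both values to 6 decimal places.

0: u=-13.558234 w=-5.191467
1: u=-17.363738 w=-14.672857
2: u=2.280856 w=-2.561961

k=0: b·v=43.9×(-2.001)=-87.843900; √(2b)=9.370165; u=(-87.843900+(-39.199))/9.370165=-13.558234, w=(-87.843900−(-39.199))/9.370165=-5.191467
k=1: b·v=43.9×(-3.419)=-150.094100; √(2b)=9.370165; u=(-150.094100+(-12.607))/9.370165=-17.363738, w=(-150.094100−(-12.607))/9.370165=-14.672857
k=2: b·v=43.9×(-0.03)=-1.317000; √(2b)=9.370165; u=(-1.317000+22.689)/9.370165=2.280856, w=(-1.317000−22.689)/9.370165=-2.561961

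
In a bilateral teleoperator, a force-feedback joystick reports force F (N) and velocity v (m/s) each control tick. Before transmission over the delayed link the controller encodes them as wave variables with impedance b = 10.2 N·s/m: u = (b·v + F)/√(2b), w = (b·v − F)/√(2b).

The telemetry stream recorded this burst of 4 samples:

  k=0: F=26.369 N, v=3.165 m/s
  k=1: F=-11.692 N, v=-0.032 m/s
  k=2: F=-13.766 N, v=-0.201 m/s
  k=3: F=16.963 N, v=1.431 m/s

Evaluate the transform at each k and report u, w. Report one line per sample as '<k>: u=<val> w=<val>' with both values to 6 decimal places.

0: u=12.985771 w=1.309382
1: u=-2.660918 w=2.516386
2: u=-3.501766 w=2.593922
3: u=6.987324 w=-0.524018

k=0: b·v=10.2×3.165=32.283000; √(2b)=4.516636; u=(32.283000+26.369)/4.516636=12.985771, w=(32.283000−26.369)/4.516636=1.309382
k=1: b·v=10.2×(-0.032)=-0.326400; √(2b)=4.516636; u=(-0.326400+(-11.692))/4.516636=-2.660918, w=(-0.326400−(-11.692))/4.516636=2.516386
k=2: b·v=10.2×(-0.201)=-2.050200; √(2b)=4.516636; u=(-2.050200+(-13.766))/4.516636=-3.501766, w=(-2.050200−(-13.766))/4.516636=2.593922
k=3: b·v=10.2×1.431=14.596200; √(2b)=4.516636; u=(14.596200+16.963)/4.516636=6.987324, w=(14.596200−16.963)/4.516636=-0.524018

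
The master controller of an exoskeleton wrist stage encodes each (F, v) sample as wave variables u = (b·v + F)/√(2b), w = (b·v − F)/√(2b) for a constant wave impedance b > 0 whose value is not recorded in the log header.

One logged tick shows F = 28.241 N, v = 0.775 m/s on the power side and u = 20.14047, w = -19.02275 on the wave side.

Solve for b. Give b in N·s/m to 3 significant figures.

u + w = 1.11772;  u + w = √(2b)·v, so √(2b) = 1.11772/0.775 = 1.44222.
b = (√(2b))²/2 = 2.08000/2 = 1.04000.
(Check via u − w = 2F/√(2b): u − w = 39.16322, 2F/√(2b) = 39.16325.)

b = 1.04 N·s/m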